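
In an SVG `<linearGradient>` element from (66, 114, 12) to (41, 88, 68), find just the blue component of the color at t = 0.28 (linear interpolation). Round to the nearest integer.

B = 12 + 0.28 × (68 − 12) = 27.68 → 28

28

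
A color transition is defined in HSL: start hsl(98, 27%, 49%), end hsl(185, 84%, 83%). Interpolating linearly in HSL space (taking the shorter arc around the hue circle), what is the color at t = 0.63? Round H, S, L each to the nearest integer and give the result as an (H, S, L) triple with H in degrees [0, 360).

Hue arc: Δh = 185 − 98 = 87° (|Δh| ≤ 180, already the shorter path).
H = 98 + 0.63 × (87) = 152.81 → 153°
S = 27 + 0.63 × (84 − 27) = 62.91 → 63%
L = 49 + 0.63 × (83 − 49) = 70.42 → 70%

(153, 63, 70)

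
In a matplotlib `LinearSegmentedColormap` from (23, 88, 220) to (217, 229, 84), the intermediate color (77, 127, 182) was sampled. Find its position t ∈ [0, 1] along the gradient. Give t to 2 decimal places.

Invert the lerp on the R channel (largest span, 194): t = (77 − 23) / (217 − 23) = 54/194 = 0.27835.
Check on G: (127 − 88)/(229 − 88) = 0.2766 ✓

0.28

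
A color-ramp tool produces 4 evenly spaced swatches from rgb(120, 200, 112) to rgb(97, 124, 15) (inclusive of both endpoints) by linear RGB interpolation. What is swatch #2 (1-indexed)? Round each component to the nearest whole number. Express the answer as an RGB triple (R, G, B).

With 4 swatches and endpoints inclusive, swatch 2 sits at t = (2 − 1)/(4 − 1) = 1/3 ≈ 0.3333.
R = 120 + 0.3333 × (97 − 120) = 112.334 → 112
G = 200 + 0.3333 × (124 − 200) = 174.669 → 175
B = 112 + 0.3333 × (15 − 112) = 79.67 → 80

(112, 175, 80)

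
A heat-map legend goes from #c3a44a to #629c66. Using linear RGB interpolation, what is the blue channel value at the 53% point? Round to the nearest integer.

89

B₁ = 74 (from #c3a44a), B₂ = 102 (from #629c66).
B = 74 + 0.53 × (102 − 74) = 88.84 → 89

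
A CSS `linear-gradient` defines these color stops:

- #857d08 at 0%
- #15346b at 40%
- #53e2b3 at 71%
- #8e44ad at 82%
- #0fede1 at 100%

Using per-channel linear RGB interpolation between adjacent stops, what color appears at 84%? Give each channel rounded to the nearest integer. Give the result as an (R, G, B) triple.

(128, 87, 179)

84% lies between the 82% and 100% stops, so the local fraction is t = (84 − 82)/(100 − 82) = 2/18 ≈ 0.1111.
#8e44ad → (142, 68, 173); #0fede1 → (15, 237, 225).
R = 142 + 0.1111 × (15 − 142) = 127.89 → 128
G = 68 + 0.1111 × (237 − 68) = 86.776 → 87
B = 173 + 0.1111 × (225 − 173) = 178.777 → 179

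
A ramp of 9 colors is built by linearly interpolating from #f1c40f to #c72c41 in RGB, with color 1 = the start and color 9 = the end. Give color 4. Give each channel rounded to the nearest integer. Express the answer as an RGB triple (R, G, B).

With 9 swatches and endpoints inclusive, swatch 4 sits at t = (4 − 1)/(9 − 1) = 3/8 ≈ 0.375.
#f1c40f → (241, 196, 15); #c72c41 → (199, 44, 65).
R = 241 + 0.375 × (199 − 241) = 225.25 → 225
G = 196 + 0.375 × (44 − 196) = 139 → 139
B = 15 + 0.375 × (65 − 15) = 33.75 → 34

(225, 139, 34)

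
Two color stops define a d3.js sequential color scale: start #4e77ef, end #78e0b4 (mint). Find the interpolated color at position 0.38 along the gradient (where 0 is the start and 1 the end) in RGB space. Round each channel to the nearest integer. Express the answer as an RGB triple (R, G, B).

#4e77ef → (78, 119, 239); #78e0b4 → (120, 224, 180).
R = 78 + 0.38 × (120 − 78) = 78 + 0.38 × 42 = 93.96 → 94
G = 119 + 0.38 × (224 − 119) = 119 + 0.38 × 105 = 158.9 → 159
B = 239 + 0.38 × (180 − 239) = 239 + 0.38 × -59 = 216.58 → 217

(94, 159, 217)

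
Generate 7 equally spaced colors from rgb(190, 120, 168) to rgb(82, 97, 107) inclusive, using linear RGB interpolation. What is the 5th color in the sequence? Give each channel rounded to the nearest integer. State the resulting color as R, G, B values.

(118, 105, 127)

With 7 swatches and endpoints inclusive, swatch 5 sits at t = (5 − 1)/(7 − 1) = 4/6 ≈ 0.6667.
R = 190 + 0.6667 × (82 − 190) = 117.996 → 118
G = 120 + 0.6667 × (97 − 120) = 104.666 → 105
B = 168 + 0.6667 × (107 − 168) = 127.331 → 127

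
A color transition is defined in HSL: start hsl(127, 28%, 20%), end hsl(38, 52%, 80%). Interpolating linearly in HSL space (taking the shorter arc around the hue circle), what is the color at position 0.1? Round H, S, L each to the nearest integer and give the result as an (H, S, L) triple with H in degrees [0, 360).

(118, 30, 26)

Hue arc: Δh = 38 − 127 = -89° (|Δh| ≤ 180, already the shorter path).
H = 127 + 0.1 × (-89) = 118.1 → 118°
S = 28 + 0.1 × (52 − 28) = 30.4 → 30%
L = 20 + 0.1 × (80 − 20) = 26 → 26%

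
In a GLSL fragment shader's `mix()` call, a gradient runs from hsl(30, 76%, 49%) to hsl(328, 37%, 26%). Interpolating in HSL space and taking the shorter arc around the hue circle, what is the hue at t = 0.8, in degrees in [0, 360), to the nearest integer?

Hue: 328 − 30 = 298°, but |298| > 180 so the shorter arc goes the other way: Δh = 298 − 360 = -62°.
H = 30 + 0.8 × (-62) = -19.6 → -20 → -20 mod 360 = 340°

340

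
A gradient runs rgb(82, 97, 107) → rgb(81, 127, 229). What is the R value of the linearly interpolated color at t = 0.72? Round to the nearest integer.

81

R = 82 + 0.72 × (81 − 82) = 81.28 → 81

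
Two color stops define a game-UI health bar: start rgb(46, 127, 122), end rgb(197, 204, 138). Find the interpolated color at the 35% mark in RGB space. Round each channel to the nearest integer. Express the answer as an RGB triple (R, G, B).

(99, 154, 128)

35% corresponds to t = 0.35.
R = 46 + 0.35 × (197 − 46) = 46 + 0.35 × 151 = 98.85 → 99
G = 127 + 0.35 × (204 − 127) = 127 + 0.35 × 77 = 153.95 → 154
B = 122 + 0.35 × (138 − 122) = 122 + 0.35 × 16 = 127.6 → 128
So the blended color is (99, 154, 128), about #639a80.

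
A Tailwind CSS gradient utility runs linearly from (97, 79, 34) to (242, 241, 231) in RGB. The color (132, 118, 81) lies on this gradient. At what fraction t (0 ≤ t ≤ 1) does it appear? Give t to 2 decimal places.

0.24

Invert the lerp on the B channel (largest span, 197): t = (81 − 34) / (231 − 34) = 47/197 = 0.23858.
Check on R: (132 − 97)/(242 − 97) = 0.2414 ✓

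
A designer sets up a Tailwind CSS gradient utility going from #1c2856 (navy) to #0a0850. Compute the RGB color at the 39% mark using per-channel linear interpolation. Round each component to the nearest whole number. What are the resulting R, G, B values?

#1c2856 → (28, 40, 86); #0a0850 → (10, 8, 80).
39% corresponds to t = 0.39.
R = 28 + 0.39 × (10 − 28) = 28 + 0.39 × -18 = 20.98 → 21
G = 40 + 0.39 × (8 − 40) = 40 + 0.39 × -32 = 27.52 → 28
B = 86 + 0.39 × (80 − 86) = 86 + 0.39 × -6 = 83.66 → 84

(21, 28, 84)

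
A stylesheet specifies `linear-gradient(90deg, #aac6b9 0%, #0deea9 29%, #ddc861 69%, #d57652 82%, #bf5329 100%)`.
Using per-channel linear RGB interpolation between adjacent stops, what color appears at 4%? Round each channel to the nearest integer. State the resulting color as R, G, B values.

(148, 204, 183)

4% lies between the 0% and 29% stops, so the local fraction is t = (4 − 0)/(29 − 0) = 4/29 ≈ 0.1379.
#aac6b9 → (170, 198, 185); #0deea9 → (13, 238, 169).
R = 170 + 0.1379 × (13 − 170) = 148.35 → 148
G = 198 + 0.1379 × (238 − 198) = 203.516 → 204
B = 185 + 0.1379 × (169 − 185) = 182.794 → 183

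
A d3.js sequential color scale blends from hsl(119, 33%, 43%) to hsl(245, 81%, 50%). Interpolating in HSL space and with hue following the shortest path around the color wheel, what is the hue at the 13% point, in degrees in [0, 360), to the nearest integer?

135

Hue arc: Δh = 245 − 119 = 126° (|Δh| ≤ 180, already the shorter path).
H = 119 + 0.13 × (126) = 135.38 → 135°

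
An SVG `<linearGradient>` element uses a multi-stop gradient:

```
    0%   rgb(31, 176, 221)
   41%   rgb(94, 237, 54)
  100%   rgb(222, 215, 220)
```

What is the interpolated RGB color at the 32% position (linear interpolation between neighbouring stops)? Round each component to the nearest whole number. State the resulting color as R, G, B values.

32% lies between the 0% and 41% stops, so the local fraction is t = (32 − 0)/(41 − 0) = 32/41 ≈ 0.7805.
R = 31 + 0.7805 × (94 − 31) = 80.171 → 80
G = 176 + 0.7805 × (237 − 176) = 223.611 → 224
B = 221 + 0.7805 × (54 − 221) = 90.656 → 91

(80, 224, 91)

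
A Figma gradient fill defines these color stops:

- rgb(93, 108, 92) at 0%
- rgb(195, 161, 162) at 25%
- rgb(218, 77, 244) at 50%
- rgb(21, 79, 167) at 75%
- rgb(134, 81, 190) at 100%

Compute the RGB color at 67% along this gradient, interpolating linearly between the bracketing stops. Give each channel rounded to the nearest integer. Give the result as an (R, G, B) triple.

67% lies between the 50% and 75% stops, so the local fraction is t = (67 − 50)/(75 − 50) = 17/25 ≈ 0.68.
R = 218 + 0.68 × (21 − 218) = 84.04 → 84
G = 77 + 0.68 × (79 − 77) = 78.36 → 78
B = 244 + 0.68 × (167 − 244) = 191.64 → 192

(84, 78, 192)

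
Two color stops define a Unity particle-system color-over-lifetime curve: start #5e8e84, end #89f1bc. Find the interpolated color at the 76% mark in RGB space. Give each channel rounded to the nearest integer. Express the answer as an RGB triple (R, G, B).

(127, 217, 175)

#5e8e84 → (94, 142, 132); #89f1bc → (137, 241, 188).
76% corresponds to t = 0.76.
R = 94 + 0.76 × (137 − 94) = 94 + 0.76 × 43 = 126.68 → 127
G = 142 + 0.76 × (241 − 142) = 142 + 0.76 × 99 = 217.24 → 217
B = 132 + 0.76 × (188 − 132) = 132 + 0.76 × 56 = 174.56 → 175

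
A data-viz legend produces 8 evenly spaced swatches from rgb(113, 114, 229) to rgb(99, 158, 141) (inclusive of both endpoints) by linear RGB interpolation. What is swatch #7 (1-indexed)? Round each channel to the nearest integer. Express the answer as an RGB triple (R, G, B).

With 8 swatches and endpoints inclusive, swatch 7 sits at t = (7 − 1)/(8 − 1) = 6/7 ≈ 0.8571.
R = 113 + 0.8571 × (99 − 113) = 101.001 → 101
G = 114 + 0.8571 × (158 − 114) = 151.712 → 152
B = 229 + 0.8571 × (141 − 229) = 153.575 → 154

(101, 152, 154)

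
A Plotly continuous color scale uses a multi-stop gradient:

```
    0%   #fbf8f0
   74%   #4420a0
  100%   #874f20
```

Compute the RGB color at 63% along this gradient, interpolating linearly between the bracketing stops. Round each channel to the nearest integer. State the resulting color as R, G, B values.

(95, 64, 172)

63% lies between the 0% and 74% stops, so the local fraction is t = (63 − 0)/(74 − 0) = 63/74 ≈ 0.8514.
#fbf8f0 → (251, 248, 240); #4420a0 → (68, 32, 160).
R = 251 + 0.8514 × (68 − 251) = 95.194 → 95
G = 248 + 0.8514 × (32 − 248) = 64.098 → 64
B = 240 + 0.8514 × (160 − 240) = 171.888 → 172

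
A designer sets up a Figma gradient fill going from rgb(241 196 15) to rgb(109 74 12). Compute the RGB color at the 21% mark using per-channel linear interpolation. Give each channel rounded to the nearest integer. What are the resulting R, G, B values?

(213, 170, 14)

21% corresponds to t = 0.21.
R = 241 + 0.21 × (109 − 241) = 241 + 0.21 × -132 = 213.28 → 213
G = 196 + 0.21 × (74 − 196) = 196 + 0.21 × -122 = 170.38 → 170
B = 15 + 0.21 × (12 − 15) = 15 + 0.21 × -3 = 14.37 → 14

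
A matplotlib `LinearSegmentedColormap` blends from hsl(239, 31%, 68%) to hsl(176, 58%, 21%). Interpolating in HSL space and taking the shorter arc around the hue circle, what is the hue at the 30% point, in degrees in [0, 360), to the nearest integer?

220

Hue arc: Δh = 176 − 239 = -63° (|Δh| ≤ 180, already the shorter path).
H = 239 + 0.3 × (-63) = 220.1 → 220°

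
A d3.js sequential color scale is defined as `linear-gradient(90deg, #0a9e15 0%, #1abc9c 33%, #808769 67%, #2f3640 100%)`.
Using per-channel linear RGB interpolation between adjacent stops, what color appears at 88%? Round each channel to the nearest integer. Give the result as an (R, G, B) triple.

88% lies between the 67% and 100% stops, so the local fraction is t = (88 − 67)/(100 − 67) = 21/33 ≈ 0.6364.
#808769 → (128, 135, 105); #2f3640 → (47, 54, 64).
R = 128 + 0.6364 × (47 − 128) = 76.452 → 76
G = 135 + 0.6364 × (54 − 135) = 83.452 → 83
B = 105 + 0.6364 × (64 − 105) = 78.908 → 79

(76, 83, 79)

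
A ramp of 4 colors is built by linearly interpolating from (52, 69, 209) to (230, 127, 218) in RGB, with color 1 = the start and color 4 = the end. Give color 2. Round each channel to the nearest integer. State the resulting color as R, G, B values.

With 4 swatches and endpoints inclusive, swatch 2 sits at t = (2 − 1)/(4 − 1) = 1/3 ≈ 0.3333.
R = 52 + 0.3333 × (230 − 52) = 111.327 → 111
G = 69 + 0.3333 × (127 − 69) = 88.331 → 88
B = 209 + 0.3333 × (218 − 209) = 212 → 212

(111, 88, 212)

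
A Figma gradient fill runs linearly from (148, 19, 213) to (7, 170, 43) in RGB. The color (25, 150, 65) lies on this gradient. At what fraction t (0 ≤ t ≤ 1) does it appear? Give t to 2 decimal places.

0.87

Invert the lerp on the B channel (largest span, 170): t = (65 − 213) / (43 − 213) = -148/-170 = 0.87059.
Check on R: (25 − 148)/(7 − 148) = 0.8723 ✓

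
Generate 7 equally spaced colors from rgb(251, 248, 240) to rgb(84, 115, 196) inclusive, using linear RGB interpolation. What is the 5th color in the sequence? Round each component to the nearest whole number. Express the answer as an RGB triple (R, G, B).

(140, 159, 211)

With 7 swatches and endpoints inclusive, swatch 5 sits at t = (5 − 1)/(7 − 1) = 4/6 ≈ 0.6667.
R = 251 + 0.6667 × (84 − 251) = 139.661 → 140
G = 248 + 0.6667 × (115 − 248) = 159.329 → 159
B = 240 + 0.6667 × (196 − 240) = 210.665 → 211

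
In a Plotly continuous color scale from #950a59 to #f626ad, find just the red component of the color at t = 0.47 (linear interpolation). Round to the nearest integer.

195

R₁ = 149 (from #950a59), R₂ = 246 (from #f626ad).
R = 149 + 0.47 × (246 − 149) = 194.59 → 195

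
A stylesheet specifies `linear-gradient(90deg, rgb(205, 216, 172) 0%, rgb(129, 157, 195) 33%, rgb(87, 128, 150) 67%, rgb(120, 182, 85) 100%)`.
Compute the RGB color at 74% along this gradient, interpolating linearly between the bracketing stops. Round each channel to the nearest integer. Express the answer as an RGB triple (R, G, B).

(94, 139, 136)

74% lies between the 67% and 100% stops, so the local fraction is t = (74 − 67)/(100 − 67) = 7/33 ≈ 0.2121.
R = 87 + 0.2121 × (120 − 87) = 93.999 → 94
G = 128 + 0.2121 × (182 − 128) = 139.453 → 139
B = 150 + 0.2121 × (85 − 150) = 136.214 → 136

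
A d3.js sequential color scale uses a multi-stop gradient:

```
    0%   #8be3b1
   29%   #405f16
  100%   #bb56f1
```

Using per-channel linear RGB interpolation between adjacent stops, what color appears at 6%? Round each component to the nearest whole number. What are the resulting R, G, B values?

(123, 200, 145)

6% lies between the 0% and 29% stops, so the local fraction is t = (6 − 0)/(29 − 0) = 6/29 ≈ 0.2069.
#8be3b1 → (139, 227, 177); #405f16 → (64, 95, 22).
R = 139 + 0.2069 × (64 − 139) = 123.483 → 123
G = 227 + 0.2069 × (95 − 227) = 199.689 → 200
B = 177 + 0.2069 × (22 − 177) = 144.93 → 145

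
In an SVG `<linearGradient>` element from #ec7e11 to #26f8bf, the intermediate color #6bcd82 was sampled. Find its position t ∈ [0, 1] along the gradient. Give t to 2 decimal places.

0.65

Invert the lerp on the R channel (largest span, 198): t = (107 − 236) / (38 − 236) = -129/-198 = 0.65152.
Check on G: (205 − 126)/(248 − 126) = 0.6475 ✓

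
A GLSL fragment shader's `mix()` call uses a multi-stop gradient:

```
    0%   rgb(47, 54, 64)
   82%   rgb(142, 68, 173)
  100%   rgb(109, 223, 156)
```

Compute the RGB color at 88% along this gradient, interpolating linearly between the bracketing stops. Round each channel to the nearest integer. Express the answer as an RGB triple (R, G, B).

88% lies between the 82% and 100% stops, so the local fraction is t = (88 − 82)/(100 − 82) = 6/18 ≈ 0.3333.
R = 142 + 0.3333 × (109 − 142) = 131.001 → 131
G = 68 + 0.3333 × (223 − 68) = 119.661 → 120
B = 173 + 0.3333 × (156 − 173) = 167.334 → 167

(131, 120, 167)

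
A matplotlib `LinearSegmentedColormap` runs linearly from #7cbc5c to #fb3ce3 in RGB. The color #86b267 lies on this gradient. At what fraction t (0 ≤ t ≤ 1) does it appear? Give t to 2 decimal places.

0.08

Invert the lerp on the B channel (largest span, 135): t = (103 − 92) / (227 − 92) = 11/135 = 0.081481.
Check on R: (134 − 124)/(251 − 124) = 0.07874 ✓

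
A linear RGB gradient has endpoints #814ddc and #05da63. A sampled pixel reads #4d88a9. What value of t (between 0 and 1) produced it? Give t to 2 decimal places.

Invert the lerp on the G channel (largest span, 141): t = (136 − 77) / (218 − 77) = 59/141 = 0.41844.
Check on R: (77 − 129)/(5 − 129) = 0.4194 ✓

0.42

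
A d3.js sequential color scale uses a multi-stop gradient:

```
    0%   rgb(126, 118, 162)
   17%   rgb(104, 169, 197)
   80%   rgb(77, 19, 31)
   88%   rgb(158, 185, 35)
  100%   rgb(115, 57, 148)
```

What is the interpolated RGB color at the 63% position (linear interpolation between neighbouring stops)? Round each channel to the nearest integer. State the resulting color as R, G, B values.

63% lies between the 17% and 80% stops, so the local fraction is t = (63 − 17)/(80 − 17) = 46/63 ≈ 0.7302.
R = 104 + 0.7302 × (77 − 104) = 84.285 → 84
G = 169 + 0.7302 × (19 − 169) = 59.47 → 59
B = 197 + 0.7302 × (31 − 197) = 75.787 → 76

(84, 59, 76)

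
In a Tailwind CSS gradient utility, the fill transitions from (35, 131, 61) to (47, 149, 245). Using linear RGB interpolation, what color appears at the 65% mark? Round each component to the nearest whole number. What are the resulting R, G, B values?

(43, 143, 181)

65% corresponds to t = 0.65.
R = 35 + 0.65 × (47 − 35) = 35 + 0.65 × 12 = 42.8 → 43
G = 131 + 0.65 × (149 − 131) = 131 + 0.65 × 18 = 142.7 → 143
B = 61 + 0.65 × (245 − 61) = 61 + 0.65 × 184 = 180.6 → 181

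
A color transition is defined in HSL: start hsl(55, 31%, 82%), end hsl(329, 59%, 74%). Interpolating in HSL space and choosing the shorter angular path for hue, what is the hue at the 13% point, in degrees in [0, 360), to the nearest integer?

Hue: 329 − 55 = 274°, but |274| > 180 so the shorter arc goes the other way: Δh = 274 − 360 = -86°.
H = 55 + 0.13 × (-86) = 43.82 → 44°

44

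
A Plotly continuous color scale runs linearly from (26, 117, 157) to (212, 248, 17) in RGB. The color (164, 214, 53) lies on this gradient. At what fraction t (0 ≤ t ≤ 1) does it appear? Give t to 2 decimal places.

Invert the lerp on the R channel (largest span, 186): t = (164 − 26) / (212 − 26) = 138/186 = 0.74194.
Check on G: (214 − 117)/(248 − 117) = 0.7405 ✓

0.74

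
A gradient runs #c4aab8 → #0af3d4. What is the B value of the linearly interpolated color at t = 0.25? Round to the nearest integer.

B₁ = 184 (from #c4aab8), B₂ = 212 (from #0af3d4).
B = 184 + 0.25 × (212 − 184) = 191 → 191

191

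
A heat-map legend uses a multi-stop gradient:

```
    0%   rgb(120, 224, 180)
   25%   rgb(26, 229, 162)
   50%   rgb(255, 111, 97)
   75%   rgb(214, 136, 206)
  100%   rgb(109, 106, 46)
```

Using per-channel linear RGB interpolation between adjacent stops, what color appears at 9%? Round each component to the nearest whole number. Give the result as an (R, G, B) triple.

9% lies between the 0% and 25% stops, so the local fraction is t = (9 − 0)/(25 − 0) = 9/25 ≈ 0.36.
R = 120 + 0.36 × (26 − 120) = 86.16 → 86
G = 224 + 0.36 × (229 − 224) = 225.8 → 226
B = 180 + 0.36 × (162 − 180) = 173.52 → 174

(86, 226, 174)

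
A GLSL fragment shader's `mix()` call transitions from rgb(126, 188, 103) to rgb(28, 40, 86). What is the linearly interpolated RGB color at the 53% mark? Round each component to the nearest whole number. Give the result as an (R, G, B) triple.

(74, 110, 94)

53% corresponds to t = 0.53.
R = 126 + 0.53 × (28 − 126) = 126 + 0.53 × -98 = 74.06 → 74
G = 188 + 0.53 × (40 − 188) = 188 + 0.53 × -148 = 109.56 → 110
B = 103 + 0.53 × (86 − 103) = 103 + 0.53 × -17 = 93.99 → 94
So the blended color is (74, 110, 94), about #4a6e5e.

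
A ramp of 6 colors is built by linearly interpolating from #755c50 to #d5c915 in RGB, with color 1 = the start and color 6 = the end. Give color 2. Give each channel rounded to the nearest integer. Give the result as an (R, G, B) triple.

(136, 114, 68)

With 6 swatches and endpoints inclusive, swatch 2 sits at t = (2 − 1)/(6 − 1) = 1/5 ≈ 0.2.
#755c50 → (117, 92, 80); #d5c915 → (213, 201, 21).
R = 117 + 0.2 × (213 − 117) = 136.2 → 136
G = 92 + 0.2 × (201 − 92) = 113.8 → 114
B = 80 + 0.2 × (21 − 80) = 68.2 → 68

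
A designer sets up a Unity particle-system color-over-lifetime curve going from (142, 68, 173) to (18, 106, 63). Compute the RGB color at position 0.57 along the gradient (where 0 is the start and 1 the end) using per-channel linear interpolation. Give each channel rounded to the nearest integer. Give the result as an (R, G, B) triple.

R = 142 + 0.57 × (18 − 142) = 142 + 0.57 × -124 = 71.32 → 71
G = 68 + 0.57 × (106 − 68) = 68 + 0.57 × 38 = 89.66 → 90
B = 173 + 0.57 × (63 − 173) = 173 + 0.57 × -110 = 110.3 → 110

(71, 90, 110)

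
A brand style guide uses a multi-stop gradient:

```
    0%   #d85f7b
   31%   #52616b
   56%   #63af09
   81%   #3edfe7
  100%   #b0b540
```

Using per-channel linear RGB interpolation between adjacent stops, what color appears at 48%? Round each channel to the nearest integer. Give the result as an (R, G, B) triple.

(94, 150, 40)

48% lies between the 31% and 56% stops, so the local fraction is t = (48 − 31)/(56 − 31) = 17/25 ≈ 0.68.
#52616b → (82, 97, 107); #63af09 → (99, 175, 9).
R = 82 + 0.68 × (99 − 82) = 93.56 → 94
G = 97 + 0.68 × (175 − 97) = 150.04 → 150
B = 107 + 0.68 × (9 − 107) = 40.36 → 40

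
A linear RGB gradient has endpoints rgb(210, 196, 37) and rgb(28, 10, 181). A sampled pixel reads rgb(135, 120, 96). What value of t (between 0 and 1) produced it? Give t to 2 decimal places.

Invert the lerp on the G channel (largest span, 186): t = (120 − 196) / (10 − 196) = -76/-186 = 0.4086.
Check on R: (135 − 210)/(28 − 210) = 0.4121 ✓

0.41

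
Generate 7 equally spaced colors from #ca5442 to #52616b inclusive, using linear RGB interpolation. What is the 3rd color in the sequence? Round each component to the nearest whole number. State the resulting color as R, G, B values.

(162, 88, 80)

With 7 swatches and endpoints inclusive, swatch 3 sits at t = (3 − 1)/(7 − 1) = 2/6 ≈ 0.3333.
#ca5442 → (202, 84, 66); #52616b → (82, 97, 107).
R = 202 + 0.3333 × (82 − 202) = 162.004 → 162
G = 84 + 0.3333 × (97 − 84) = 88.333 → 88
B = 66 + 0.3333 × (107 − 66) = 79.665 → 80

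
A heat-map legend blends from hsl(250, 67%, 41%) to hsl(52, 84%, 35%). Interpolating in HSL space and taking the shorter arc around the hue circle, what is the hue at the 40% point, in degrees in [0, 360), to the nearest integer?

315

Hue: 52 − 250 = -198°, but |-198| > 180 so the shorter arc goes the other way: Δh = -198 + 360 = 162°.
H = 250 + 0.4 × (162) = 314.8 → 315°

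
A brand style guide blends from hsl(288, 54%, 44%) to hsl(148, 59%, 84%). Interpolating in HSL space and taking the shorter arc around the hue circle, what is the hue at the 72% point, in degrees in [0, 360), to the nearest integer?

187

Hue arc: Δh = 148 − 288 = -140° (|Δh| ≤ 180, already the shorter path).
H = 288 + 0.72 × (-140) = 187.2 → 187°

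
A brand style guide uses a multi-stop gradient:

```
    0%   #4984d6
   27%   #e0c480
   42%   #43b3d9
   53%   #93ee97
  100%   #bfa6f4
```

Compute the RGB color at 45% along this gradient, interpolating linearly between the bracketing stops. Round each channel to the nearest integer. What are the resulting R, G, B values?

(89, 195, 199)

45% lies between the 42% and 53% stops, so the local fraction is t = (45 − 42)/(53 − 42) = 3/11 ≈ 0.2727.
#43b3d9 → (67, 179, 217); #93ee97 → (147, 238, 151).
R = 67 + 0.2727 × (147 − 67) = 88.816 → 89
G = 179 + 0.2727 × (238 − 179) = 195.089 → 195
B = 217 + 0.2727 × (151 − 217) = 199.002 → 199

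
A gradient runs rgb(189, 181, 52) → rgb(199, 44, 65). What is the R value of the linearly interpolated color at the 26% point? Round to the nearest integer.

192

R = 189 + 0.26 × (199 − 189) = 191.6 → 192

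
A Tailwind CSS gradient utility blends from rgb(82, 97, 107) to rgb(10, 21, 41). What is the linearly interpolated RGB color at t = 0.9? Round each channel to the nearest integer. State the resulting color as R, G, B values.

R = 82 + 0.9 × (10 − 82) = 82 + 0.9 × -72 = 17.2 → 17
G = 97 + 0.9 × (21 − 97) = 97 + 0.9 × -76 = 28.6 → 29
B = 107 + 0.9 × (41 − 107) = 107 + 0.9 × -66 = 47.6 → 48
So the blended color is (17, 29, 48), about #111d30.

(17, 29, 48)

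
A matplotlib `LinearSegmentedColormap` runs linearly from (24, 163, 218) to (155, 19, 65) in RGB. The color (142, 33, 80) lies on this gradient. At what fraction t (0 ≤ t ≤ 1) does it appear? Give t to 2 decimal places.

0.90

Invert the lerp on the B channel (largest span, 153): t = (80 − 218) / (65 − 218) = -138/-153 = 0.90196.
Check on R: (142 − 24)/(155 − 24) = 0.9008 ✓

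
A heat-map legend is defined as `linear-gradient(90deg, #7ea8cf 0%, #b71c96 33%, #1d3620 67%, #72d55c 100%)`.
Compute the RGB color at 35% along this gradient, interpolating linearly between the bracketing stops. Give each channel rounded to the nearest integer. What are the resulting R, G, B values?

35% lies between the 33% and 67% stops, so the local fraction is t = (35 − 33)/(67 − 33) = 2/34 ≈ 0.0588.
#b71c96 → (183, 28, 150); #1d3620 → (29, 54, 32).
R = 183 + 0.0588 × (29 − 183) = 173.945 → 174
G = 28 + 0.0588 × (54 − 28) = 29.529 → 30
B = 150 + 0.0588 × (32 − 150) = 143.062 → 143

(174, 30, 143)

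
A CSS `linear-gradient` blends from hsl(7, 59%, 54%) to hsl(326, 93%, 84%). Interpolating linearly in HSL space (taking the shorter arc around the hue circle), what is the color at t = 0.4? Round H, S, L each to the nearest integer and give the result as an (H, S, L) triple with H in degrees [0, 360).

Hue: 326 − 7 = 319°, but |319| > 180 so the shorter arc goes the other way: Δh = 319 − 360 = -41°.
H = 7 + 0.4 × (-41) = -9.4 → -9 → -9 mod 360 = 351°
S = 59 + 0.4 × (93 − 59) = 72.6 → 73%
L = 54 + 0.4 × (84 − 54) = 66 → 66%

(351, 73, 66)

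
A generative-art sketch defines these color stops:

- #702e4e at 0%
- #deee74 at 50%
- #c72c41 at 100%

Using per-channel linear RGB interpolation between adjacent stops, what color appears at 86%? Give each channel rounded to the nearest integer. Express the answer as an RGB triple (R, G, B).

86% lies between the 50% and 100% stops, so the local fraction is t = (86 − 50)/(100 − 50) = 36/50 ≈ 0.72.
#deee74 → (222, 238, 116); #c72c41 → (199, 44, 65).
R = 222 + 0.72 × (199 − 222) = 205.44 → 205
G = 238 + 0.72 × (44 − 238) = 98.32 → 98
B = 116 + 0.72 × (65 − 116) = 79.28 → 79

(205, 98, 79)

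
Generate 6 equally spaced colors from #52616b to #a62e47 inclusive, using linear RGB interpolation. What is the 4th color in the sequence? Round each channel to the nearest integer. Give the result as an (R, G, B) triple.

(132, 66, 85)

With 6 swatches and endpoints inclusive, swatch 4 sits at t = (4 − 1)/(6 − 1) = 3/5 ≈ 0.6.
#52616b → (82, 97, 107); #a62e47 → (166, 46, 71).
R = 82 + 0.6 × (166 − 82) = 132.4 → 132
G = 97 + 0.6 × (46 − 97) = 66.4 → 66
B = 107 + 0.6 × (71 − 107) = 85.4 → 85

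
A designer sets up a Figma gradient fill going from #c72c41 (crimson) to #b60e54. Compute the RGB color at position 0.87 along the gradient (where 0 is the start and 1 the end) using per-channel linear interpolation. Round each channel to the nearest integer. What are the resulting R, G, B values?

(184, 18, 82)

#c72c41 → (199, 44, 65); #b60e54 → (182, 14, 84).
R = 199 + 0.87 × (182 − 199) = 199 + 0.87 × -17 = 184.21 → 184
G = 44 + 0.87 × (14 − 44) = 44 + 0.87 × -30 = 17.9 → 18
B = 65 + 0.87 × (84 − 65) = 65 + 0.87 × 19 = 81.53 → 82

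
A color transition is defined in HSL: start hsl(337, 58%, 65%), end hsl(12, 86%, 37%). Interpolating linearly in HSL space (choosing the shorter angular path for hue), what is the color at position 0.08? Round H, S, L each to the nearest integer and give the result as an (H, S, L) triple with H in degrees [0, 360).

Hue: 12 − 337 = -325°, but |-325| > 180 so the shorter arc goes the other way: Δh = -325 + 360 = 35°.
H = 337 + 0.08 × (35) = 339.8 → 340°
S = 58 + 0.08 × (86 − 58) = 60.24 → 60%
L = 65 + 0.08 × (37 − 65) = 62.76 → 63%

(340, 60, 63)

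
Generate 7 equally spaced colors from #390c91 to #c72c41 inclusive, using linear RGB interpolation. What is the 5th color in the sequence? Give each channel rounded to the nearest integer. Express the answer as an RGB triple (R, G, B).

(152, 33, 92)

With 7 swatches and endpoints inclusive, swatch 5 sits at t = (5 − 1)/(7 − 1) = 4/6 ≈ 0.6667.
#390c91 → (57, 12, 145); #c72c41 → (199, 44, 65).
R = 57 + 0.6667 × (199 − 57) = 151.671 → 152
G = 12 + 0.6667 × (44 − 12) = 33.334 → 33
B = 145 + 0.6667 × (65 − 145) = 91.664 → 92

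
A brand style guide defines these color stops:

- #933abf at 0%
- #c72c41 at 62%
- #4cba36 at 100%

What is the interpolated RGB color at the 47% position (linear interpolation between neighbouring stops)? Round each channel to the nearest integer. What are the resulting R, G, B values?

(186, 47, 95)

47% lies between the 0% and 62% stops, so the local fraction is t = (47 − 0)/(62 − 0) = 47/62 ≈ 0.7581.
#933abf → (147, 58, 191); #c72c41 → (199, 44, 65).
R = 147 + 0.7581 × (199 − 147) = 186.421 → 186
G = 58 + 0.7581 × (44 − 58) = 47.387 → 47
B = 191 + 0.7581 × (65 − 191) = 95.479 → 95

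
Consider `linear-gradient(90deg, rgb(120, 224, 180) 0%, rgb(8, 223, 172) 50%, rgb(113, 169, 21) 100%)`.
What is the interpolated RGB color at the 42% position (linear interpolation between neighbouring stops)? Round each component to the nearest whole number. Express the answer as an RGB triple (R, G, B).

(26, 223, 173)

42% lies between the 0% and 50% stops, so the local fraction is t = (42 − 0)/(50 − 0) = 42/50 ≈ 0.84.
R = 120 + 0.84 × (8 − 120) = 25.92 → 26
G = 224 + 0.84 × (223 − 224) = 223.16 → 223
B = 180 + 0.84 × (172 − 180) = 173.28 → 173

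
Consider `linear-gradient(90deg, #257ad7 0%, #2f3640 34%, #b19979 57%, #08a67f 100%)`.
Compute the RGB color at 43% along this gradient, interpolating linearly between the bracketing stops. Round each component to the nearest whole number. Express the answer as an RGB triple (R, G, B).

(98, 93, 86)

43% lies between the 34% and 57% stops, so the local fraction is t = (43 − 34)/(57 − 34) = 9/23 ≈ 0.3913.
#2f3640 → (47, 54, 64); #b19979 → (177, 153, 121).
R = 47 + 0.3913 × (177 − 47) = 97.869 → 98
G = 54 + 0.3913 × (153 − 54) = 92.739 → 93
B = 64 + 0.3913 × (121 − 64) = 86.304 → 86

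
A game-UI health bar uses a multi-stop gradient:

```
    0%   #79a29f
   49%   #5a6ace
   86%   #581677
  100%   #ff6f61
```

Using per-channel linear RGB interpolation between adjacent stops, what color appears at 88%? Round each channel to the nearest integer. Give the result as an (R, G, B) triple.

88% lies between the 86% and 100% stops, so the local fraction is t = (88 − 86)/(100 − 86) = 2/14 ≈ 0.1429.
#581677 → (88, 22, 119); #ff6f61 → (255, 111, 97).
R = 88 + 0.1429 × (255 − 88) = 111.864 → 112
G = 22 + 0.1429 × (111 − 22) = 34.718 → 35
B = 119 + 0.1429 × (97 − 119) = 115.856 → 116

(112, 35, 116)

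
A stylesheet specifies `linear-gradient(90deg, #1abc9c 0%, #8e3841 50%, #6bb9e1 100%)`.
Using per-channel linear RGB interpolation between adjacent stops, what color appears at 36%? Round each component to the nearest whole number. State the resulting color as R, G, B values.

(110, 93, 90)

36% lies between the 0% and 50% stops, so the local fraction is t = (36 − 0)/(50 − 0) = 36/50 ≈ 0.72.
#1abc9c → (26, 188, 156); #8e3841 → (142, 56, 65).
R = 26 + 0.72 × (142 − 26) = 109.52 → 110
G = 188 + 0.72 × (56 − 188) = 92.96 → 93
B = 156 + 0.72 × (65 − 156) = 90.48 → 90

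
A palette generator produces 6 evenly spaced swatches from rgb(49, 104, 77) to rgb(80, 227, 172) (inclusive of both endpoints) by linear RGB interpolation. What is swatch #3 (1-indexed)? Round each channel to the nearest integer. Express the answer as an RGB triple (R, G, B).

With 6 swatches and endpoints inclusive, swatch 3 sits at t = (3 − 1)/(6 − 1) = 2/5 ≈ 0.4.
R = 49 + 0.4 × (80 − 49) = 61.4 → 61
G = 104 + 0.4 × (227 − 104) = 153.2 → 153
B = 77 + 0.4 × (172 − 77) = 115 → 115

(61, 153, 115)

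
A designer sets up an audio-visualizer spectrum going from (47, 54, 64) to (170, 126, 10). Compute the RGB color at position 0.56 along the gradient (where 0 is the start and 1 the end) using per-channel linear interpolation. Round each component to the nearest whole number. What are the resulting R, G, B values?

R = 47 + 0.56 × (170 − 47) = 47 + 0.56 × 123 = 115.88 → 116
G = 54 + 0.56 × (126 − 54) = 54 + 0.56 × 72 = 94.32 → 94
B = 64 + 0.56 × (10 − 64) = 64 + 0.56 × -54 = 33.76 → 34

(116, 94, 34)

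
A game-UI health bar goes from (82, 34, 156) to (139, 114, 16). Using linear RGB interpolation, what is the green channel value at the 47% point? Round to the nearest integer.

G = 34 + 0.47 × (114 − 34) = 71.6 → 72

72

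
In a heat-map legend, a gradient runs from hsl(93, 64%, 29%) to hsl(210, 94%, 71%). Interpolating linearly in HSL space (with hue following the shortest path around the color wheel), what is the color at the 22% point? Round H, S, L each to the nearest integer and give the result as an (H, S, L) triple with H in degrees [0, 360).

Hue arc: Δh = 210 − 93 = 117° (|Δh| ≤ 180, already the shorter path).
H = 93 + 0.22 × (117) = 118.74 → 119°
S = 64 + 0.22 × (94 − 64) = 70.6 → 71%
L = 29 + 0.22 × (71 − 29) = 38.24 → 38%

(119, 71, 38)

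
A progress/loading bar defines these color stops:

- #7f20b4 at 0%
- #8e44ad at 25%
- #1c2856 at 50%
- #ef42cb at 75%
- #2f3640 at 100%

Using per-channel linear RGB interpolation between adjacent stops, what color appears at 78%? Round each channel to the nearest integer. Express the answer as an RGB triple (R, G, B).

78% lies between the 75% and 100% stops, so the local fraction is t = (78 − 75)/(100 − 75) = 3/25 ≈ 0.12.
#ef42cb → (239, 66, 203); #2f3640 → (47, 54, 64).
R = 239 + 0.12 × (47 − 239) = 215.96 → 216
G = 66 + 0.12 × (54 − 66) = 64.56 → 65
B = 203 + 0.12 × (64 − 203) = 186.32 → 186

(216, 65, 186)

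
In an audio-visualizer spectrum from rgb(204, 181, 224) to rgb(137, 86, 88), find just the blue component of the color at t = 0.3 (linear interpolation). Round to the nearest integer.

B = 224 + 0.3 × (88 − 224) = 183.2 → 183

183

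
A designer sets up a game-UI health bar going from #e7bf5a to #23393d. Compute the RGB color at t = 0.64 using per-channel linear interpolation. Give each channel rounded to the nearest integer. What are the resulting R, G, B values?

(106, 105, 71)

#e7bf5a → (231, 191, 90); #23393d → (35, 57, 61).
R = 231 + 0.64 × (35 − 231) = 231 + 0.64 × -196 = 105.56 → 106
G = 191 + 0.64 × (57 − 191) = 191 + 0.64 × -134 = 105.24 → 105
B = 90 + 0.64 × (61 − 90) = 90 + 0.64 × -29 = 71.44 → 71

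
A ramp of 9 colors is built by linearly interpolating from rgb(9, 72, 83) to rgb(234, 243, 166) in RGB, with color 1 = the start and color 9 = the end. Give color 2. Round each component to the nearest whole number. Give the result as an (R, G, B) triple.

With 9 swatches and endpoints inclusive, swatch 2 sits at t = (2 − 1)/(9 − 1) = 1/8 ≈ 0.125.
R = 9 + 0.125 × (234 − 9) = 37.125 → 37
G = 72 + 0.125 × (243 − 72) = 93.375 → 93
B = 83 + 0.125 × (166 − 83) = 93.375 → 93

(37, 93, 93)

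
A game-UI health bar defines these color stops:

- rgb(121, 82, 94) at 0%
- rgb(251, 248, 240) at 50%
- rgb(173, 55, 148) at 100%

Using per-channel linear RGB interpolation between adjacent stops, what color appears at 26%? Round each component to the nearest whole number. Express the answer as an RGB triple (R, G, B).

(189, 168, 170)

26% lies between the 0% and 50% stops, so the local fraction is t = (26 − 0)/(50 − 0) = 26/50 ≈ 0.52.
R = 121 + 0.52 × (251 − 121) = 188.6 → 189
G = 82 + 0.52 × (248 − 82) = 168.32 → 168
B = 94 + 0.52 × (240 − 94) = 169.92 → 170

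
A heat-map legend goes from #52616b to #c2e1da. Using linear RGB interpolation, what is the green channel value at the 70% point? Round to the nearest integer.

187

G₁ = 97 (from #52616b), G₂ = 225 (from #c2e1da).
G = 97 + 0.7 × (225 − 97) = 186.6 → 187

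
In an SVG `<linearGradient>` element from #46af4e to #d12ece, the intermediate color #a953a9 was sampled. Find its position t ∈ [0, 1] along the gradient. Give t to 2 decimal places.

0.71

Invert the lerp on the R channel (largest span, 139): t = (169 − 70) / (209 − 70) = 99/139 = 0.71223.
Check on G: (83 − 175)/(46 − 175) = 0.7132 ✓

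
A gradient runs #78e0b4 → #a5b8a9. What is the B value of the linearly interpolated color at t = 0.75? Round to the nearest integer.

172

B₁ = 180 (from #78e0b4), B₂ = 169 (from #a5b8a9).
B = 180 + 0.75 × (169 − 180) = 171.75 → 172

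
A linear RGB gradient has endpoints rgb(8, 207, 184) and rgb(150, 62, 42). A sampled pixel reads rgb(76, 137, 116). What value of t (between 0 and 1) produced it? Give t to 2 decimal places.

0.48

Invert the lerp on the G channel (largest span, 145): t = (137 − 207) / (62 − 207) = -70/-145 = 0.48276.
Check on R: (76 − 8)/(150 − 8) = 0.4789 ✓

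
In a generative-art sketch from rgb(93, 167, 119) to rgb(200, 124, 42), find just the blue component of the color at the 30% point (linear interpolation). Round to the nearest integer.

B = 119 + 0.3 × (42 − 119) = 95.9 → 96

96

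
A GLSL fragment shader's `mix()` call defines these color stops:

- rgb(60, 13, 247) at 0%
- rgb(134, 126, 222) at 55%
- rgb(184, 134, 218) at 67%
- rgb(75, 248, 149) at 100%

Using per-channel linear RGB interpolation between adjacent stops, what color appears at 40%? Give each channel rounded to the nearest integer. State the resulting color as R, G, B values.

40% lies between the 0% and 55% stops, so the local fraction is t = (40 − 0)/(55 − 0) = 40/55 ≈ 0.7273.
R = 60 + 0.7273 × (134 − 60) = 113.82 → 114
G = 13 + 0.7273 × (126 − 13) = 95.185 → 95
B = 247 + 0.7273 × (222 − 247) = 228.817 → 229

(114, 95, 229)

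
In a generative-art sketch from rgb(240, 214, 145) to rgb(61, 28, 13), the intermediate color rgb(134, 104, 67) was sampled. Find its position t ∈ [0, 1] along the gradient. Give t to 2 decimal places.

Invert the lerp on the G channel (largest span, 186): t = (104 − 214) / (28 − 214) = -110/-186 = 0.5914.
Check on R: (134 − 240)/(61 − 240) = 0.5922 ✓

0.59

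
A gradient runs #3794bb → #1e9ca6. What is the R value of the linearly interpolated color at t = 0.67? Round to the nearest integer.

R₁ = 55 (from #3794bb), R₂ = 30 (from #1e9ca6).
R = 55 + 0.67 × (30 − 55) = 38.25 → 38

38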